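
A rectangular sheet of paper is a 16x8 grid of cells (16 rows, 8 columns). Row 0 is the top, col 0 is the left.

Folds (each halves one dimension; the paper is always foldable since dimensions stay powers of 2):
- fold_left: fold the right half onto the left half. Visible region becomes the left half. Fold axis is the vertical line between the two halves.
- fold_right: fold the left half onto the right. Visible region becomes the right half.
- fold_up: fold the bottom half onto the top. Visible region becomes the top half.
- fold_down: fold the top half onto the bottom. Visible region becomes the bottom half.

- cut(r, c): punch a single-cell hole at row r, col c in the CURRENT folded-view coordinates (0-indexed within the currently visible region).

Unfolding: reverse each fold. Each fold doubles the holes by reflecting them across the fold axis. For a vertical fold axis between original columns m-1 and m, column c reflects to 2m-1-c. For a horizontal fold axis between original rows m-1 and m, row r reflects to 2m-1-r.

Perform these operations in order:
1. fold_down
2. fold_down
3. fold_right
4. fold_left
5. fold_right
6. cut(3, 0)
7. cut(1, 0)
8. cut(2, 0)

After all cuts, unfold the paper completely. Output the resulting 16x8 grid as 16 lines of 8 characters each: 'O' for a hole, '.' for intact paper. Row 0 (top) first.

Answer: OOOOOOOO
OOOOOOOO
OOOOOOOO
........
........
OOOOOOOO
OOOOOOOO
OOOOOOOO
OOOOOOOO
OOOOOOOO
OOOOOOOO
........
........
OOOOOOOO
OOOOOOOO
OOOOOOOO

Derivation:
Op 1 fold_down: fold axis h@8; visible region now rows[8,16) x cols[0,8) = 8x8
Op 2 fold_down: fold axis h@12; visible region now rows[12,16) x cols[0,8) = 4x8
Op 3 fold_right: fold axis v@4; visible region now rows[12,16) x cols[4,8) = 4x4
Op 4 fold_left: fold axis v@6; visible region now rows[12,16) x cols[4,6) = 4x2
Op 5 fold_right: fold axis v@5; visible region now rows[12,16) x cols[5,6) = 4x1
Op 6 cut(3, 0): punch at orig (15,5); cuts so far [(15, 5)]; region rows[12,16) x cols[5,6) = 4x1
Op 7 cut(1, 0): punch at orig (13,5); cuts so far [(13, 5), (15, 5)]; region rows[12,16) x cols[5,6) = 4x1
Op 8 cut(2, 0): punch at orig (14,5); cuts so far [(13, 5), (14, 5), (15, 5)]; region rows[12,16) x cols[5,6) = 4x1
Unfold 1 (reflect across v@5): 6 holes -> [(13, 4), (13, 5), (14, 4), (14, 5), (15, 4), (15, 5)]
Unfold 2 (reflect across v@6): 12 holes -> [(13, 4), (13, 5), (13, 6), (13, 7), (14, 4), (14, 5), (14, 6), (14, 7), (15, 4), (15, 5), (15, 6), (15, 7)]
Unfold 3 (reflect across v@4): 24 holes -> [(13, 0), (13, 1), (13, 2), (13, 3), (13, 4), (13, 5), (13, 6), (13, 7), (14, 0), (14, 1), (14, 2), (14, 3), (14, 4), (14, 5), (14, 6), (14, 7), (15, 0), (15, 1), (15, 2), (15, 3), (15, 4), (15, 5), (15, 6), (15, 7)]
Unfold 4 (reflect across h@12): 48 holes -> [(8, 0), (8, 1), (8, 2), (8, 3), (8, 4), (8, 5), (8, 6), (8, 7), (9, 0), (9, 1), (9, 2), (9, 3), (9, 4), (9, 5), (9, 6), (9, 7), (10, 0), (10, 1), (10, 2), (10, 3), (10, 4), (10, 5), (10, 6), (10, 7), (13, 0), (13, 1), (13, 2), (13, 3), (13, 4), (13, 5), (13, 6), (13, 7), (14, 0), (14, 1), (14, 2), (14, 3), (14, 4), (14, 5), (14, 6), (14, 7), (15, 0), (15, 1), (15, 2), (15, 3), (15, 4), (15, 5), (15, 6), (15, 7)]
Unfold 5 (reflect across h@8): 96 holes -> [(0, 0), (0, 1), (0, 2), (0, 3), (0, 4), (0, 5), (0, 6), (0, 7), (1, 0), (1, 1), (1, 2), (1, 3), (1, 4), (1, 5), (1, 6), (1, 7), (2, 0), (2, 1), (2, 2), (2, 3), (2, 4), (2, 5), (2, 6), (2, 7), (5, 0), (5, 1), (5, 2), (5, 3), (5, 4), (5, 5), (5, 6), (5, 7), (6, 0), (6, 1), (6, 2), (6, 3), (6, 4), (6, 5), (6, 6), (6, 7), (7, 0), (7, 1), (7, 2), (7, 3), (7, 4), (7, 5), (7, 6), (7, 7), (8, 0), (8, 1), (8, 2), (8, 3), (8, 4), (8, 5), (8, 6), (8, 7), (9, 0), (9, 1), (9, 2), (9, 3), (9, 4), (9, 5), (9, 6), (9, 7), (10, 0), (10, 1), (10, 2), (10, 3), (10, 4), (10, 5), (10, 6), (10, 7), (13, 0), (13, 1), (13, 2), (13, 3), (13, 4), (13, 5), (13, 6), (13, 7), (14, 0), (14, 1), (14, 2), (14, 3), (14, 4), (14, 5), (14, 6), (14, 7), (15, 0), (15, 1), (15, 2), (15, 3), (15, 4), (15, 5), (15, 6), (15, 7)]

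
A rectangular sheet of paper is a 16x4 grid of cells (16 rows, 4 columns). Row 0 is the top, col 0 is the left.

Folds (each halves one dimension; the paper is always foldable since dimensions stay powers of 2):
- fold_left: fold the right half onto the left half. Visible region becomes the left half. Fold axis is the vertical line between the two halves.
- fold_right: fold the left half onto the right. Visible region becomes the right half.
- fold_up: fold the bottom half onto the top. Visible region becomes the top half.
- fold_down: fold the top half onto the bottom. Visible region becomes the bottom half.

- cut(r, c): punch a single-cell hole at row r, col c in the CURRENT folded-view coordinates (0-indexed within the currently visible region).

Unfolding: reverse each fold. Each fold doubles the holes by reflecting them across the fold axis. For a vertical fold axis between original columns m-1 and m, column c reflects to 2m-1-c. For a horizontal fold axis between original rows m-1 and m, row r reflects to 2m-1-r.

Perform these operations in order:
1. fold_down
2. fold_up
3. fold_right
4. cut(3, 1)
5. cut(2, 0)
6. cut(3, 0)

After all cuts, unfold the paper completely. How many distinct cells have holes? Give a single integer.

Answer: 24

Derivation:
Op 1 fold_down: fold axis h@8; visible region now rows[8,16) x cols[0,4) = 8x4
Op 2 fold_up: fold axis h@12; visible region now rows[8,12) x cols[0,4) = 4x4
Op 3 fold_right: fold axis v@2; visible region now rows[8,12) x cols[2,4) = 4x2
Op 4 cut(3, 1): punch at orig (11,3); cuts so far [(11, 3)]; region rows[8,12) x cols[2,4) = 4x2
Op 5 cut(2, 0): punch at orig (10,2); cuts so far [(10, 2), (11, 3)]; region rows[8,12) x cols[2,4) = 4x2
Op 6 cut(3, 0): punch at orig (11,2); cuts so far [(10, 2), (11, 2), (11, 3)]; region rows[8,12) x cols[2,4) = 4x2
Unfold 1 (reflect across v@2): 6 holes -> [(10, 1), (10, 2), (11, 0), (11, 1), (11, 2), (11, 3)]
Unfold 2 (reflect across h@12): 12 holes -> [(10, 1), (10, 2), (11, 0), (11, 1), (11, 2), (11, 3), (12, 0), (12, 1), (12, 2), (12, 3), (13, 1), (13, 2)]
Unfold 3 (reflect across h@8): 24 holes -> [(2, 1), (2, 2), (3, 0), (3, 1), (3, 2), (3, 3), (4, 0), (4, 1), (4, 2), (4, 3), (5, 1), (5, 2), (10, 1), (10, 2), (11, 0), (11, 1), (11, 2), (11, 3), (12, 0), (12, 1), (12, 2), (12, 3), (13, 1), (13, 2)]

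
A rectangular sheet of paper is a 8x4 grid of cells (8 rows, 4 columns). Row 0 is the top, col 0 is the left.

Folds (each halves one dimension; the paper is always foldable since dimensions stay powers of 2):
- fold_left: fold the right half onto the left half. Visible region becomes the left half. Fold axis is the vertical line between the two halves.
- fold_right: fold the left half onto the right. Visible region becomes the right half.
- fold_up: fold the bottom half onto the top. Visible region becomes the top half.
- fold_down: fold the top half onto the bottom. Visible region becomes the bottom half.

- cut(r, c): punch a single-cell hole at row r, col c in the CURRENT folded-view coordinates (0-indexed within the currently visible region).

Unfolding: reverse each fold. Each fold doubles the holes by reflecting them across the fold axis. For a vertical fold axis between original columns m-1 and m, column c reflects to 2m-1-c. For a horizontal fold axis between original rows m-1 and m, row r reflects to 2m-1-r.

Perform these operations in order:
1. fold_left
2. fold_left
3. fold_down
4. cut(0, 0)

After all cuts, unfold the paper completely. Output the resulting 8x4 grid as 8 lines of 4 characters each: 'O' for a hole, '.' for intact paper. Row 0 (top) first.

Op 1 fold_left: fold axis v@2; visible region now rows[0,8) x cols[0,2) = 8x2
Op 2 fold_left: fold axis v@1; visible region now rows[0,8) x cols[0,1) = 8x1
Op 3 fold_down: fold axis h@4; visible region now rows[4,8) x cols[0,1) = 4x1
Op 4 cut(0, 0): punch at orig (4,0); cuts so far [(4, 0)]; region rows[4,8) x cols[0,1) = 4x1
Unfold 1 (reflect across h@4): 2 holes -> [(3, 0), (4, 0)]
Unfold 2 (reflect across v@1): 4 holes -> [(3, 0), (3, 1), (4, 0), (4, 1)]
Unfold 3 (reflect across v@2): 8 holes -> [(3, 0), (3, 1), (3, 2), (3, 3), (4, 0), (4, 1), (4, 2), (4, 3)]

Answer: ....
....
....
OOOO
OOOO
....
....
....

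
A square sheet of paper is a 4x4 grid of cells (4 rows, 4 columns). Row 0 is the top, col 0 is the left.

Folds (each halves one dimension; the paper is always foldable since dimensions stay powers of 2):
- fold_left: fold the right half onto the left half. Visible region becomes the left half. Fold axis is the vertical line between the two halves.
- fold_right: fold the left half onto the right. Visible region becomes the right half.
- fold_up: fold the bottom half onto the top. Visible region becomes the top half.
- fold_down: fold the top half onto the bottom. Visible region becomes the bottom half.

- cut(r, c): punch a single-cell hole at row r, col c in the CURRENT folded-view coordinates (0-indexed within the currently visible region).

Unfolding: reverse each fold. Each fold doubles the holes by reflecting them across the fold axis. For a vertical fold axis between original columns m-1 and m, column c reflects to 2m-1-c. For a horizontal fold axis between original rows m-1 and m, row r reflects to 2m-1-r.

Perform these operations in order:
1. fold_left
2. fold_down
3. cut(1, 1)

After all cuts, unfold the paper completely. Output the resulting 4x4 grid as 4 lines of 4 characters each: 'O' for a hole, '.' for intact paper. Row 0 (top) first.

Answer: .OO.
....
....
.OO.

Derivation:
Op 1 fold_left: fold axis v@2; visible region now rows[0,4) x cols[0,2) = 4x2
Op 2 fold_down: fold axis h@2; visible region now rows[2,4) x cols[0,2) = 2x2
Op 3 cut(1, 1): punch at orig (3,1); cuts so far [(3, 1)]; region rows[2,4) x cols[0,2) = 2x2
Unfold 1 (reflect across h@2): 2 holes -> [(0, 1), (3, 1)]
Unfold 2 (reflect across v@2): 4 holes -> [(0, 1), (0, 2), (3, 1), (3, 2)]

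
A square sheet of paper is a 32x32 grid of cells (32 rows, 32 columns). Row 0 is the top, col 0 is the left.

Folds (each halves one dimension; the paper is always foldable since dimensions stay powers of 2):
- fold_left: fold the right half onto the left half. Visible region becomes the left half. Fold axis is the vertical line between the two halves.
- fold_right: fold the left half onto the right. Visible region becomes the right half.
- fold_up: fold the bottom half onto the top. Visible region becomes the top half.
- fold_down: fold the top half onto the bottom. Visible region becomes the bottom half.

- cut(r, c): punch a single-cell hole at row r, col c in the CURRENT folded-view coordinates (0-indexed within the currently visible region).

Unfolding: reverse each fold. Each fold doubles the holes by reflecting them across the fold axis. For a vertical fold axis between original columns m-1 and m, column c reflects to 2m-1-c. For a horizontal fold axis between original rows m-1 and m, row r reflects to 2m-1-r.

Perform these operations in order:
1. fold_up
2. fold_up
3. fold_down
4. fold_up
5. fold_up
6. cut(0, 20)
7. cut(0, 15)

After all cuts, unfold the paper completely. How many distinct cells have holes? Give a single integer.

Answer: 64

Derivation:
Op 1 fold_up: fold axis h@16; visible region now rows[0,16) x cols[0,32) = 16x32
Op 2 fold_up: fold axis h@8; visible region now rows[0,8) x cols[0,32) = 8x32
Op 3 fold_down: fold axis h@4; visible region now rows[4,8) x cols[0,32) = 4x32
Op 4 fold_up: fold axis h@6; visible region now rows[4,6) x cols[0,32) = 2x32
Op 5 fold_up: fold axis h@5; visible region now rows[4,5) x cols[0,32) = 1x32
Op 6 cut(0, 20): punch at orig (4,20); cuts so far [(4, 20)]; region rows[4,5) x cols[0,32) = 1x32
Op 7 cut(0, 15): punch at orig (4,15); cuts so far [(4, 15), (4, 20)]; region rows[4,5) x cols[0,32) = 1x32
Unfold 1 (reflect across h@5): 4 holes -> [(4, 15), (4, 20), (5, 15), (5, 20)]
Unfold 2 (reflect across h@6): 8 holes -> [(4, 15), (4, 20), (5, 15), (5, 20), (6, 15), (6, 20), (7, 15), (7, 20)]
Unfold 3 (reflect across h@4): 16 holes -> [(0, 15), (0, 20), (1, 15), (1, 20), (2, 15), (2, 20), (3, 15), (3, 20), (4, 15), (4, 20), (5, 15), (5, 20), (6, 15), (6, 20), (7, 15), (7, 20)]
Unfold 4 (reflect across h@8): 32 holes -> [(0, 15), (0, 20), (1, 15), (1, 20), (2, 15), (2, 20), (3, 15), (3, 20), (4, 15), (4, 20), (5, 15), (5, 20), (6, 15), (6, 20), (7, 15), (7, 20), (8, 15), (8, 20), (9, 15), (9, 20), (10, 15), (10, 20), (11, 15), (11, 20), (12, 15), (12, 20), (13, 15), (13, 20), (14, 15), (14, 20), (15, 15), (15, 20)]
Unfold 5 (reflect across h@16): 64 holes -> [(0, 15), (0, 20), (1, 15), (1, 20), (2, 15), (2, 20), (3, 15), (3, 20), (4, 15), (4, 20), (5, 15), (5, 20), (6, 15), (6, 20), (7, 15), (7, 20), (8, 15), (8, 20), (9, 15), (9, 20), (10, 15), (10, 20), (11, 15), (11, 20), (12, 15), (12, 20), (13, 15), (13, 20), (14, 15), (14, 20), (15, 15), (15, 20), (16, 15), (16, 20), (17, 15), (17, 20), (18, 15), (18, 20), (19, 15), (19, 20), (20, 15), (20, 20), (21, 15), (21, 20), (22, 15), (22, 20), (23, 15), (23, 20), (24, 15), (24, 20), (25, 15), (25, 20), (26, 15), (26, 20), (27, 15), (27, 20), (28, 15), (28, 20), (29, 15), (29, 20), (30, 15), (30, 20), (31, 15), (31, 20)]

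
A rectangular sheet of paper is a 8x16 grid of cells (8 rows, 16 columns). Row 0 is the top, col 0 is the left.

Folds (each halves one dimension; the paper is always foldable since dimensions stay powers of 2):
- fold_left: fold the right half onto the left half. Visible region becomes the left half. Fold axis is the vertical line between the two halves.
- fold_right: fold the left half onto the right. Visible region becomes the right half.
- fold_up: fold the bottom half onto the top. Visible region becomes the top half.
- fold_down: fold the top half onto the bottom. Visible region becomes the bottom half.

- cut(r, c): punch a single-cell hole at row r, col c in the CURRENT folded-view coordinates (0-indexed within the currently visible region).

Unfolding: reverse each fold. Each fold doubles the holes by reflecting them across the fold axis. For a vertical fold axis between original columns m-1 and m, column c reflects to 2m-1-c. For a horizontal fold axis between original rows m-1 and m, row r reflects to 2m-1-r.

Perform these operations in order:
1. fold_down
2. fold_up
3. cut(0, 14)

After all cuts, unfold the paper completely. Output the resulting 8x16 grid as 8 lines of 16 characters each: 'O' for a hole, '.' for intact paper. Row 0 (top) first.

Op 1 fold_down: fold axis h@4; visible region now rows[4,8) x cols[0,16) = 4x16
Op 2 fold_up: fold axis h@6; visible region now rows[4,6) x cols[0,16) = 2x16
Op 3 cut(0, 14): punch at orig (4,14); cuts so far [(4, 14)]; region rows[4,6) x cols[0,16) = 2x16
Unfold 1 (reflect across h@6): 2 holes -> [(4, 14), (7, 14)]
Unfold 2 (reflect across h@4): 4 holes -> [(0, 14), (3, 14), (4, 14), (7, 14)]

Answer: ..............O.
................
................
..............O.
..............O.
................
................
..............O.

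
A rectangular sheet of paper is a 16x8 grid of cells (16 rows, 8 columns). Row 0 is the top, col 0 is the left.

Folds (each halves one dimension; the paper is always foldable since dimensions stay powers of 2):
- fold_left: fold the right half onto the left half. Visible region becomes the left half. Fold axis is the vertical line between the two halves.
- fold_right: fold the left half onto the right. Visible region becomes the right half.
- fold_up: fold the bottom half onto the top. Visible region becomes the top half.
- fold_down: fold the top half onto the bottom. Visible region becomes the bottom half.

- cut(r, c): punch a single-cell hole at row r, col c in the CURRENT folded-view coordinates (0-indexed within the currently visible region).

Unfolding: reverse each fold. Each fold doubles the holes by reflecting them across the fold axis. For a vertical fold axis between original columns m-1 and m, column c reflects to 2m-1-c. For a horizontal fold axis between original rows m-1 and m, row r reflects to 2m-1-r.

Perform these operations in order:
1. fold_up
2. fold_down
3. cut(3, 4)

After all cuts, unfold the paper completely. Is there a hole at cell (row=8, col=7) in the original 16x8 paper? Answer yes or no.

Op 1 fold_up: fold axis h@8; visible region now rows[0,8) x cols[0,8) = 8x8
Op 2 fold_down: fold axis h@4; visible region now rows[4,8) x cols[0,8) = 4x8
Op 3 cut(3, 4): punch at orig (7,4); cuts so far [(7, 4)]; region rows[4,8) x cols[0,8) = 4x8
Unfold 1 (reflect across h@4): 2 holes -> [(0, 4), (7, 4)]
Unfold 2 (reflect across h@8): 4 holes -> [(0, 4), (7, 4), (8, 4), (15, 4)]
Holes: [(0, 4), (7, 4), (8, 4), (15, 4)]

Answer: no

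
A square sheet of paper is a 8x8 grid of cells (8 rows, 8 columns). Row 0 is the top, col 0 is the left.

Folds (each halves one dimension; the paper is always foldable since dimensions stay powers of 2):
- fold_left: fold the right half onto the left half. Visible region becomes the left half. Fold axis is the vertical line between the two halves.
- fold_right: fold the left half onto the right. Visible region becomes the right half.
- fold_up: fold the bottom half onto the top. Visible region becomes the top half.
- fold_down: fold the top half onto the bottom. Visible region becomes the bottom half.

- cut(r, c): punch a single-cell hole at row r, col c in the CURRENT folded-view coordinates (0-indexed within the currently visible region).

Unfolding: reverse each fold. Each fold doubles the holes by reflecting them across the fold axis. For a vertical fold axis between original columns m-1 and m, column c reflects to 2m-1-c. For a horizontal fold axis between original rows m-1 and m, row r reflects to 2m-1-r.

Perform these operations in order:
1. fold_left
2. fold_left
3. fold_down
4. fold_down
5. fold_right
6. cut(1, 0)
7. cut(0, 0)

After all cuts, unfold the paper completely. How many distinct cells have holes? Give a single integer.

Answer: 64

Derivation:
Op 1 fold_left: fold axis v@4; visible region now rows[0,8) x cols[0,4) = 8x4
Op 2 fold_left: fold axis v@2; visible region now rows[0,8) x cols[0,2) = 8x2
Op 3 fold_down: fold axis h@4; visible region now rows[4,8) x cols[0,2) = 4x2
Op 4 fold_down: fold axis h@6; visible region now rows[6,8) x cols[0,2) = 2x2
Op 5 fold_right: fold axis v@1; visible region now rows[6,8) x cols[1,2) = 2x1
Op 6 cut(1, 0): punch at orig (7,1); cuts so far [(7, 1)]; region rows[6,8) x cols[1,2) = 2x1
Op 7 cut(0, 0): punch at orig (6,1); cuts so far [(6, 1), (7, 1)]; region rows[6,8) x cols[1,2) = 2x1
Unfold 1 (reflect across v@1): 4 holes -> [(6, 0), (6, 1), (7, 0), (7, 1)]
Unfold 2 (reflect across h@6): 8 holes -> [(4, 0), (4, 1), (5, 0), (5, 1), (6, 0), (6, 1), (7, 0), (7, 1)]
Unfold 3 (reflect across h@4): 16 holes -> [(0, 0), (0, 1), (1, 0), (1, 1), (2, 0), (2, 1), (3, 0), (3, 1), (4, 0), (4, 1), (5, 0), (5, 1), (6, 0), (6, 1), (7, 0), (7, 1)]
Unfold 4 (reflect across v@2): 32 holes -> [(0, 0), (0, 1), (0, 2), (0, 3), (1, 0), (1, 1), (1, 2), (1, 3), (2, 0), (2, 1), (2, 2), (2, 3), (3, 0), (3, 1), (3, 2), (3, 3), (4, 0), (4, 1), (4, 2), (4, 3), (5, 0), (5, 1), (5, 2), (5, 3), (6, 0), (6, 1), (6, 2), (6, 3), (7, 0), (7, 1), (7, 2), (7, 3)]
Unfold 5 (reflect across v@4): 64 holes -> [(0, 0), (0, 1), (0, 2), (0, 3), (0, 4), (0, 5), (0, 6), (0, 7), (1, 0), (1, 1), (1, 2), (1, 3), (1, 4), (1, 5), (1, 6), (1, 7), (2, 0), (2, 1), (2, 2), (2, 3), (2, 4), (2, 5), (2, 6), (2, 7), (3, 0), (3, 1), (3, 2), (3, 3), (3, 4), (3, 5), (3, 6), (3, 7), (4, 0), (4, 1), (4, 2), (4, 3), (4, 4), (4, 5), (4, 6), (4, 7), (5, 0), (5, 1), (5, 2), (5, 3), (5, 4), (5, 5), (5, 6), (5, 7), (6, 0), (6, 1), (6, 2), (6, 3), (6, 4), (6, 5), (6, 6), (6, 7), (7, 0), (7, 1), (7, 2), (7, 3), (7, 4), (7, 5), (7, 6), (7, 7)]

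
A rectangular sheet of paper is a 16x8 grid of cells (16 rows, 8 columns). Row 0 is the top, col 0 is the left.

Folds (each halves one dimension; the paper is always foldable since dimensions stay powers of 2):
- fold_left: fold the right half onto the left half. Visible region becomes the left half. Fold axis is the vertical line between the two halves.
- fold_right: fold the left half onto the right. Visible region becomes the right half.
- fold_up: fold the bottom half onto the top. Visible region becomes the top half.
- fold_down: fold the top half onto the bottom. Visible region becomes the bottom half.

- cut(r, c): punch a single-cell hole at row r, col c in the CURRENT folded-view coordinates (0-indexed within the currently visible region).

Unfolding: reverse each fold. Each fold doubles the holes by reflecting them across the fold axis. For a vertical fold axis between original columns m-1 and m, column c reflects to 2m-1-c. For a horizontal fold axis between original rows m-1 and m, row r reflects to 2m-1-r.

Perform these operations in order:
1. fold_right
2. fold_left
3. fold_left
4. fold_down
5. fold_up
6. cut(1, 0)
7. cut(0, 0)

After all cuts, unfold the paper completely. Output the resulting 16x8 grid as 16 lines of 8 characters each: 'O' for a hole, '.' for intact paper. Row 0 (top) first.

Answer: OOOOOOOO
OOOOOOOO
........
........
........
........
OOOOOOOO
OOOOOOOO
OOOOOOOO
OOOOOOOO
........
........
........
........
OOOOOOOO
OOOOOOOO

Derivation:
Op 1 fold_right: fold axis v@4; visible region now rows[0,16) x cols[4,8) = 16x4
Op 2 fold_left: fold axis v@6; visible region now rows[0,16) x cols[4,6) = 16x2
Op 3 fold_left: fold axis v@5; visible region now rows[0,16) x cols[4,5) = 16x1
Op 4 fold_down: fold axis h@8; visible region now rows[8,16) x cols[4,5) = 8x1
Op 5 fold_up: fold axis h@12; visible region now rows[8,12) x cols[4,5) = 4x1
Op 6 cut(1, 0): punch at orig (9,4); cuts so far [(9, 4)]; region rows[8,12) x cols[4,5) = 4x1
Op 7 cut(0, 0): punch at orig (8,4); cuts so far [(8, 4), (9, 4)]; region rows[8,12) x cols[4,5) = 4x1
Unfold 1 (reflect across h@12): 4 holes -> [(8, 4), (9, 4), (14, 4), (15, 4)]
Unfold 2 (reflect across h@8): 8 holes -> [(0, 4), (1, 4), (6, 4), (7, 4), (8, 4), (9, 4), (14, 4), (15, 4)]
Unfold 3 (reflect across v@5): 16 holes -> [(0, 4), (0, 5), (1, 4), (1, 5), (6, 4), (6, 5), (7, 4), (7, 5), (8, 4), (8, 5), (9, 4), (9, 5), (14, 4), (14, 5), (15, 4), (15, 5)]
Unfold 4 (reflect across v@6): 32 holes -> [(0, 4), (0, 5), (0, 6), (0, 7), (1, 4), (1, 5), (1, 6), (1, 7), (6, 4), (6, 5), (6, 6), (6, 7), (7, 4), (7, 5), (7, 6), (7, 7), (8, 4), (8, 5), (8, 6), (8, 7), (9, 4), (9, 5), (9, 6), (9, 7), (14, 4), (14, 5), (14, 6), (14, 7), (15, 4), (15, 5), (15, 6), (15, 7)]
Unfold 5 (reflect across v@4): 64 holes -> [(0, 0), (0, 1), (0, 2), (0, 3), (0, 4), (0, 5), (0, 6), (0, 7), (1, 0), (1, 1), (1, 2), (1, 3), (1, 4), (1, 5), (1, 6), (1, 7), (6, 0), (6, 1), (6, 2), (6, 3), (6, 4), (6, 5), (6, 6), (6, 7), (7, 0), (7, 1), (7, 2), (7, 3), (7, 4), (7, 5), (7, 6), (7, 7), (8, 0), (8, 1), (8, 2), (8, 3), (8, 4), (8, 5), (8, 6), (8, 7), (9, 0), (9, 1), (9, 2), (9, 3), (9, 4), (9, 5), (9, 6), (9, 7), (14, 0), (14, 1), (14, 2), (14, 3), (14, 4), (14, 5), (14, 6), (14, 7), (15, 0), (15, 1), (15, 2), (15, 3), (15, 4), (15, 5), (15, 6), (15, 7)]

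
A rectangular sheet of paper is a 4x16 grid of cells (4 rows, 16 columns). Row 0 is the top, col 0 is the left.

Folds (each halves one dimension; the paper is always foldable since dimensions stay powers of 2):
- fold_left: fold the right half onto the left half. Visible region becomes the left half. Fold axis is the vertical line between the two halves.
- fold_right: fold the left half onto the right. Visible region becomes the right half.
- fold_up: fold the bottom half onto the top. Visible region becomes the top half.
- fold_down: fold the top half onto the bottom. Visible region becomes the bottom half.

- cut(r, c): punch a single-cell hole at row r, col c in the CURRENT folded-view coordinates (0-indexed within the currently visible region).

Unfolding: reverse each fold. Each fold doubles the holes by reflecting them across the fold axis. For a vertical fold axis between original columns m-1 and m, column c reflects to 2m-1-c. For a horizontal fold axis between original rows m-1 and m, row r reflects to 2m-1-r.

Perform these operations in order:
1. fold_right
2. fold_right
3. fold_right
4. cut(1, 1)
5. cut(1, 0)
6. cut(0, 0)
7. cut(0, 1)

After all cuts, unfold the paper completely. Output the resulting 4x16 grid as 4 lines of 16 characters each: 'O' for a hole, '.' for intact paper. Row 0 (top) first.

Answer: OOOOOOOOOOOOOOOO
OOOOOOOOOOOOOOOO
................
................

Derivation:
Op 1 fold_right: fold axis v@8; visible region now rows[0,4) x cols[8,16) = 4x8
Op 2 fold_right: fold axis v@12; visible region now rows[0,4) x cols[12,16) = 4x4
Op 3 fold_right: fold axis v@14; visible region now rows[0,4) x cols[14,16) = 4x2
Op 4 cut(1, 1): punch at orig (1,15); cuts so far [(1, 15)]; region rows[0,4) x cols[14,16) = 4x2
Op 5 cut(1, 0): punch at orig (1,14); cuts so far [(1, 14), (1, 15)]; region rows[0,4) x cols[14,16) = 4x2
Op 6 cut(0, 0): punch at orig (0,14); cuts so far [(0, 14), (1, 14), (1, 15)]; region rows[0,4) x cols[14,16) = 4x2
Op 7 cut(0, 1): punch at orig (0,15); cuts so far [(0, 14), (0, 15), (1, 14), (1, 15)]; region rows[0,4) x cols[14,16) = 4x2
Unfold 1 (reflect across v@14): 8 holes -> [(0, 12), (0, 13), (0, 14), (0, 15), (1, 12), (1, 13), (1, 14), (1, 15)]
Unfold 2 (reflect across v@12): 16 holes -> [(0, 8), (0, 9), (0, 10), (0, 11), (0, 12), (0, 13), (0, 14), (0, 15), (1, 8), (1, 9), (1, 10), (1, 11), (1, 12), (1, 13), (1, 14), (1, 15)]
Unfold 3 (reflect across v@8): 32 holes -> [(0, 0), (0, 1), (0, 2), (0, 3), (0, 4), (0, 5), (0, 6), (0, 7), (0, 8), (0, 9), (0, 10), (0, 11), (0, 12), (0, 13), (0, 14), (0, 15), (1, 0), (1, 1), (1, 2), (1, 3), (1, 4), (1, 5), (1, 6), (1, 7), (1, 8), (1, 9), (1, 10), (1, 11), (1, 12), (1, 13), (1, 14), (1, 15)]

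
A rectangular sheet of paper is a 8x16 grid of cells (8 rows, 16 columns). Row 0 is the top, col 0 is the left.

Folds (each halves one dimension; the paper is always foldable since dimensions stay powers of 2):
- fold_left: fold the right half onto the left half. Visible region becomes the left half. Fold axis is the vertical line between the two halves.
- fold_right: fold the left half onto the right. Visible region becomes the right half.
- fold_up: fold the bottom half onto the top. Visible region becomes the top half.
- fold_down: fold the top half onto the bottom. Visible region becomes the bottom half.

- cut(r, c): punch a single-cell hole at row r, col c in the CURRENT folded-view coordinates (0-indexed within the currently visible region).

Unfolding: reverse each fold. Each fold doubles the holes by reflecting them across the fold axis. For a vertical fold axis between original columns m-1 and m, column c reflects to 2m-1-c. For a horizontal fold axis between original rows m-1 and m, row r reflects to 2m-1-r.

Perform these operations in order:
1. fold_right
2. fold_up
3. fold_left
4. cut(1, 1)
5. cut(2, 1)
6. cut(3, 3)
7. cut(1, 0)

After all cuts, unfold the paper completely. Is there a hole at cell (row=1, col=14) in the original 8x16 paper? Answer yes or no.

Answer: yes

Derivation:
Op 1 fold_right: fold axis v@8; visible region now rows[0,8) x cols[8,16) = 8x8
Op 2 fold_up: fold axis h@4; visible region now rows[0,4) x cols[8,16) = 4x8
Op 3 fold_left: fold axis v@12; visible region now rows[0,4) x cols[8,12) = 4x4
Op 4 cut(1, 1): punch at orig (1,9); cuts so far [(1, 9)]; region rows[0,4) x cols[8,12) = 4x4
Op 5 cut(2, 1): punch at orig (2,9); cuts so far [(1, 9), (2, 9)]; region rows[0,4) x cols[8,12) = 4x4
Op 6 cut(3, 3): punch at orig (3,11); cuts so far [(1, 9), (2, 9), (3, 11)]; region rows[0,4) x cols[8,12) = 4x4
Op 7 cut(1, 0): punch at orig (1,8); cuts so far [(1, 8), (1, 9), (2, 9), (3, 11)]; region rows[0,4) x cols[8,12) = 4x4
Unfold 1 (reflect across v@12): 8 holes -> [(1, 8), (1, 9), (1, 14), (1, 15), (2, 9), (2, 14), (3, 11), (3, 12)]
Unfold 2 (reflect across h@4): 16 holes -> [(1, 8), (1, 9), (1, 14), (1, 15), (2, 9), (2, 14), (3, 11), (3, 12), (4, 11), (4, 12), (5, 9), (5, 14), (6, 8), (6, 9), (6, 14), (6, 15)]
Unfold 3 (reflect across v@8): 32 holes -> [(1, 0), (1, 1), (1, 6), (1, 7), (1, 8), (1, 9), (1, 14), (1, 15), (2, 1), (2, 6), (2, 9), (2, 14), (3, 3), (3, 4), (3, 11), (3, 12), (4, 3), (4, 4), (4, 11), (4, 12), (5, 1), (5, 6), (5, 9), (5, 14), (6, 0), (6, 1), (6, 6), (6, 7), (6, 8), (6, 9), (6, 14), (6, 15)]
Holes: [(1, 0), (1, 1), (1, 6), (1, 7), (1, 8), (1, 9), (1, 14), (1, 15), (2, 1), (2, 6), (2, 9), (2, 14), (3, 3), (3, 4), (3, 11), (3, 12), (4, 3), (4, 4), (4, 11), (4, 12), (5, 1), (5, 6), (5, 9), (5, 14), (6, 0), (6, 1), (6, 6), (6, 7), (6, 8), (6, 9), (6, 14), (6, 15)]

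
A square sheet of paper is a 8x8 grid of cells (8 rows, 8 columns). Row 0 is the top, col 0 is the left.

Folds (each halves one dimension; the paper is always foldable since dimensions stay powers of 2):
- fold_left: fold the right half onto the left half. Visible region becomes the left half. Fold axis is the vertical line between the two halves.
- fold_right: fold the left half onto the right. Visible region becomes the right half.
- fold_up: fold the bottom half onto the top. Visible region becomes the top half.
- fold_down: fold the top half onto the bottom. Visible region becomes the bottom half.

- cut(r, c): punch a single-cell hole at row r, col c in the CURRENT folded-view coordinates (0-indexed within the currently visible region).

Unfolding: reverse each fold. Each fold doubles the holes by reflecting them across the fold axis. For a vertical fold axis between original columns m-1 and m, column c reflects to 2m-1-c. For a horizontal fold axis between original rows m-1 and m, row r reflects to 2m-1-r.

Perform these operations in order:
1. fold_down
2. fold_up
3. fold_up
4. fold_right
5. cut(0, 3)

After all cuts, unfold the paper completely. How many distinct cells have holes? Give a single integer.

Op 1 fold_down: fold axis h@4; visible region now rows[4,8) x cols[0,8) = 4x8
Op 2 fold_up: fold axis h@6; visible region now rows[4,6) x cols[0,8) = 2x8
Op 3 fold_up: fold axis h@5; visible region now rows[4,5) x cols[0,8) = 1x8
Op 4 fold_right: fold axis v@4; visible region now rows[4,5) x cols[4,8) = 1x4
Op 5 cut(0, 3): punch at orig (4,7); cuts so far [(4, 7)]; region rows[4,5) x cols[4,8) = 1x4
Unfold 1 (reflect across v@4): 2 holes -> [(4, 0), (4, 7)]
Unfold 2 (reflect across h@5): 4 holes -> [(4, 0), (4, 7), (5, 0), (5, 7)]
Unfold 3 (reflect across h@6): 8 holes -> [(4, 0), (4, 7), (5, 0), (5, 7), (6, 0), (6, 7), (7, 0), (7, 7)]
Unfold 4 (reflect across h@4): 16 holes -> [(0, 0), (0, 7), (1, 0), (1, 7), (2, 0), (2, 7), (3, 0), (3, 7), (4, 0), (4, 7), (5, 0), (5, 7), (6, 0), (6, 7), (7, 0), (7, 7)]

Answer: 16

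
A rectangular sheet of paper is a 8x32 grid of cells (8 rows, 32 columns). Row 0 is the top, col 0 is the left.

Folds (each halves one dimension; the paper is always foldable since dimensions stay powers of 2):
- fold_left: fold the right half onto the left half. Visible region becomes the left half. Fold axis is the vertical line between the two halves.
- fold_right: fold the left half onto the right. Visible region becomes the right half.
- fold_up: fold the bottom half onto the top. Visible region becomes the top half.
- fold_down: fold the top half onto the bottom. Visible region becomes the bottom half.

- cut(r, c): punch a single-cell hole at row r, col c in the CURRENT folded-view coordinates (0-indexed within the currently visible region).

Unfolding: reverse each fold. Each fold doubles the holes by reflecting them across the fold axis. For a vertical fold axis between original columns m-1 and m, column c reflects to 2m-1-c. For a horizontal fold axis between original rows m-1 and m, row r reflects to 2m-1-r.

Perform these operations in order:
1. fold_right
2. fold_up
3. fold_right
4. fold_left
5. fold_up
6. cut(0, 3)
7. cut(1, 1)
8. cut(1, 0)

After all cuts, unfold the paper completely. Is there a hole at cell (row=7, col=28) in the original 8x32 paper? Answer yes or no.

Op 1 fold_right: fold axis v@16; visible region now rows[0,8) x cols[16,32) = 8x16
Op 2 fold_up: fold axis h@4; visible region now rows[0,4) x cols[16,32) = 4x16
Op 3 fold_right: fold axis v@24; visible region now rows[0,4) x cols[24,32) = 4x8
Op 4 fold_left: fold axis v@28; visible region now rows[0,4) x cols[24,28) = 4x4
Op 5 fold_up: fold axis h@2; visible region now rows[0,2) x cols[24,28) = 2x4
Op 6 cut(0, 3): punch at orig (0,27); cuts so far [(0, 27)]; region rows[0,2) x cols[24,28) = 2x4
Op 7 cut(1, 1): punch at orig (1,25); cuts so far [(0, 27), (1, 25)]; region rows[0,2) x cols[24,28) = 2x4
Op 8 cut(1, 0): punch at orig (1,24); cuts so far [(0, 27), (1, 24), (1, 25)]; region rows[0,2) x cols[24,28) = 2x4
Unfold 1 (reflect across h@2): 6 holes -> [(0, 27), (1, 24), (1, 25), (2, 24), (2, 25), (3, 27)]
Unfold 2 (reflect across v@28): 12 holes -> [(0, 27), (0, 28), (1, 24), (1, 25), (1, 30), (1, 31), (2, 24), (2, 25), (2, 30), (2, 31), (3, 27), (3, 28)]
Unfold 3 (reflect across v@24): 24 holes -> [(0, 19), (0, 20), (0, 27), (0, 28), (1, 16), (1, 17), (1, 22), (1, 23), (1, 24), (1, 25), (1, 30), (1, 31), (2, 16), (2, 17), (2, 22), (2, 23), (2, 24), (2, 25), (2, 30), (2, 31), (3, 19), (3, 20), (3, 27), (3, 28)]
Unfold 4 (reflect across h@4): 48 holes -> [(0, 19), (0, 20), (0, 27), (0, 28), (1, 16), (1, 17), (1, 22), (1, 23), (1, 24), (1, 25), (1, 30), (1, 31), (2, 16), (2, 17), (2, 22), (2, 23), (2, 24), (2, 25), (2, 30), (2, 31), (3, 19), (3, 20), (3, 27), (3, 28), (4, 19), (4, 20), (4, 27), (4, 28), (5, 16), (5, 17), (5, 22), (5, 23), (5, 24), (5, 25), (5, 30), (5, 31), (6, 16), (6, 17), (6, 22), (6, 23), (6, 24), (6, 25), (6, 30), (6, 31), (7, 19), (7, 20), (7, 27), (7, 28)]
Unfold 5 (reflect across v@16): 96 holes -> [(0, 3), (0, 4), (0, 11), (0, 12), (0, 19), (0, 20), (0, 27), (0, 28), (1, 0), (1, 1), (1, 6), (1, 7), (1, 8), (1, 9), (1, 14), (1, 15), (1, 16), (1, 17), (1, 22), (1, 23), (1, 24), (1, 25), (1, 30), (1, 31), (2, 0), (2, 1), (2, 6), (2, 7), (2, 8), (2, 9), (2, 14), (2, 15), (2, 16), (2, 17), (2, 22), (2, 23), (2, 24), (2, 25), (2, 30), (2, 31), (3, 3), (3, 4), (3, 11), (3, 12), (3, 19), (3, 20), (3, 27), (3, 28), (4, 3), (4, 4), (4, 11), (4, 12), (4, 19), (4, 20), (4, 27), (4, 28), (5, 0), (5, 1), (5, 6), (5, 7), (5, 8), (5, 9), (5, 14), (5, 15), (5, 16), (5, 17), (5, 22), (5, 23), (5, 24), (5, 25), (5, 30), (5, 31), (6, 0), (6, 1), (6, 6), (6, 7), (6, 8), (6, 9), (6, 14), (6, 15), (6, 16), (6, 17), (6, 22), (6, 23), (6, 24), (6, 25), (6, 30), (6, 31), (7, 3), (7, 4), (7, 11), (7, 12), (7, 19), (7, 20), (7, 27), (7, 28)]
Holes: [(0, 3), (0, 4), (0, 11), (0, 12), (0, 19), (0, 20), (0, 27), (0, 28), (1, 0), (1, 1), (1, 6), (1, 7), (1, 8), (1, 9), (1, 14), (1, 15), (1, 16), (1, 17), (1, 22), (1, 23), (1, 24), (1, 25), (1, 30), (1, 31), (2, 0), (2, 1), (2, 6), (2, 7), (2, 8), (2, 9), (2, 14), (2, 15), (2, 16), (2, 17), (2, 22), (2, 23), (2, 24), (2, 25), (2, 30), (2, 31), (3, 3), (3, 4), (3, 11), (3, 12), (3, 19), (3, 20), (3, 27), (3, 28), (4, 3), (4, 4), (4, 11), (4, 12), (4, 19), (4, 20), (4, 27), (4, 28), (5, 0), (5, 1), (5, 6), (5, 7), (5, 8), (5, 9), (5, 14), (5, 15), (5, 16), (5, 17), (5, 22), (5, 23), (5, 24), (5, 25), (5, 30), (5, 31), (6, 0), (6, 1), (6, 6), (6, 7), (6, 8), (6, 9), (6, 14), (6, 15), (6, 16), (6, 17), (6, 22), (6, 23), (6, 24), (6, 25), (6, 30), (6, 31), (7, 3), (7, 4), (7, 11), (7, 12), (7, 19), (7, 20), (7, 27), (7, 28)]

Answer: yes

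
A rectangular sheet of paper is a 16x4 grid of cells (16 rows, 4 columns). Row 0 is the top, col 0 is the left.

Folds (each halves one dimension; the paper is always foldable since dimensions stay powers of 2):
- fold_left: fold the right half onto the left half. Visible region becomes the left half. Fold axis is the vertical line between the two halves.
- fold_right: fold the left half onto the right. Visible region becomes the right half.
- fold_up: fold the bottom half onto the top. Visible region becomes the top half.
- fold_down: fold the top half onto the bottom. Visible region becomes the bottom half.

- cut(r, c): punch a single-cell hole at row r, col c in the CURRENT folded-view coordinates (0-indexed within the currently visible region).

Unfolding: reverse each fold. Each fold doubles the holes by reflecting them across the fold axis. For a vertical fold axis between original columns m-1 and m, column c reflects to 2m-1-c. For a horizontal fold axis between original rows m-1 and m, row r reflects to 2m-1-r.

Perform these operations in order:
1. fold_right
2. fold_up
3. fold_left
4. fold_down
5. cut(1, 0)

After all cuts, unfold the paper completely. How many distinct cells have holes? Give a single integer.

Op 1 fold_right: fold axis v@2; visible region now rows[0,16) x cols[2,4) = 16x2
Op 2 fold_up: fold axis h@8; visible region now rows[0,8) x cols[2,4) = 8x2
Op 3 fold_left: fold axis v@3; visible region now rows[0,8) x cols[2,3) = 8x1
Op 4 fold_down: fold axis h@4; visible region now rows[4,8) x cols[2,3) = 4x1
Op 5 cut(1, 0): punch at orig (5,2); cuts so far [(5, 2)]; region rows[4,8) x cols[2,3) = 4x1
Unfold 1 (reflect across h@4): 2 holes -> [(2, 2), (5, 2)]
Unfold 2 (reflect across v@3): 4 holes -> [(2, 2), (2, 3), (5, 2), (5, 3)]
Unfold 3 (reflect across h@8): 8 holes -> [(2, 2), (2, 3), (5, 2), (5, 3), (10, 2), (10, 3), (13, 2), (13, 3)]
Unfold 4 (reflect across v@2): 16 holes -> [(2, 0), (2, 1), (2, 2), (2, 3), (5, 0), (5, 1), (5, 2), (5, 3), (10, 0), (10, 1), (10, 2), (10, 3), (13, 0), (13, 1), (13, 2), (13, 3)]

Answer: 16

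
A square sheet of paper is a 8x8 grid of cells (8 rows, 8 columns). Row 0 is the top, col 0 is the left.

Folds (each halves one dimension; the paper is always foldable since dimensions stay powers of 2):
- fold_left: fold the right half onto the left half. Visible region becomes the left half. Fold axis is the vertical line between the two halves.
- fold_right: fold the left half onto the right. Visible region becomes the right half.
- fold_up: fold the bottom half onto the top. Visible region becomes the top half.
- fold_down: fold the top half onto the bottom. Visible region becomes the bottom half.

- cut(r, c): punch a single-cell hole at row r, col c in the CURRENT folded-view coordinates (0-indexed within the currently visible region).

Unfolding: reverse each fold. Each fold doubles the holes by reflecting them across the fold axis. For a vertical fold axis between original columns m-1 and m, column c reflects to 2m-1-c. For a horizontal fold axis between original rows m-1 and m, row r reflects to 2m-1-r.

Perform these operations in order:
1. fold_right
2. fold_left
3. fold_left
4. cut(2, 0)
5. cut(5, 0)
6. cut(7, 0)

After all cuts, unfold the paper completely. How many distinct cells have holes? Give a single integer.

Answer: 24

Derivation:
Op 1 fold_right: fold axis v@4; visible region now rows[0,8) x cols[4,8) = 8x4
Op 2 fold_left: fold axis v@6; visible region now rows[0,8) x cols[4,6) = 8x2
Op 3 fold_left: fold axis v@5; visible region now rows[0,8) x cols[4,5) = 8x1
Op 4 cut(2, 0): punch at orig (2,4); cuts so far [(2, 4)]; region rows[0,8) x cols[4,5) = 8x1
Op 5 cut(5, 0): punch at orig (5,4); cuts so far [(2, 4), (5, 4)]; region rows[0,8) x cols[4,5) = 8x1
Op 6 cut(7, 0): punch at orig (7,4); cuts so far [(2, 4), (5, 4), (7, 4)]; region rows[0,8) x cols[4,5) = 8x1
Unfold 1 (reflect across v@5): 6 holes -> [(2, 4), (2, 5), (5, 4), (5, 5), (7, 4), (7, 5)]
Unfold 2 (reflect across v@6): 12 holes -> [(2, 4), (2, 5), (2, 6), (2, 7), (5, 4), (5, 5), (5, 6), (5, 7), (7, 4), (7, 5), (7, 6), (7, 7)]
Unfold 3 (reflect across v@4): 24 holes -> [(2, 0), (2, 1), (2, 2), (2, 3), (2, 4), (2, 5), (2, 6), (2, 7), (5, 0), (5, 1), (5, 2), (5, 3), (5, 4), (5, 5), (5, 6), (5, 7), (7, 0), (7, 1), (7, 2), (7, 3), (7, 4), (7, 5), (7, 6), (7, 7)]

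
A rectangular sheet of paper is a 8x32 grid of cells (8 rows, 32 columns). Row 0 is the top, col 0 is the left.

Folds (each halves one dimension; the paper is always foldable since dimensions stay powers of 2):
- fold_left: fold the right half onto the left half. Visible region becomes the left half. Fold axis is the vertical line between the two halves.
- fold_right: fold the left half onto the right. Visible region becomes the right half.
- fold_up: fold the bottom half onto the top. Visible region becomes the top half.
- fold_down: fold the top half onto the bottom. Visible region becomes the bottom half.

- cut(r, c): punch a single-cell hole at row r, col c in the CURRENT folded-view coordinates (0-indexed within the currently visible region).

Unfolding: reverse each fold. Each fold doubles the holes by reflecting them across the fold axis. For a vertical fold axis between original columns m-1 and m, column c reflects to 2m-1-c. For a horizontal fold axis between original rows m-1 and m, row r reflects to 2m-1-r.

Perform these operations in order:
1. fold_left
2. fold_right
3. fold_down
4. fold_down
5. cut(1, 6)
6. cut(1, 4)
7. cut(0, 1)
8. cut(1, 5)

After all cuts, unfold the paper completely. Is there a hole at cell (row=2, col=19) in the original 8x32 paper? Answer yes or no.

Op 1 fold_left: fold axis v@16; visible region now rows[0,8) x cols[0,16) = 8x16
Op 2 fold_right: fold axis v@8; visible region now rows[0,8) x cols[8,16) = 8x8
Op 3 fold_down: fold axis h@4; visible region now rows[4,8) x cols[8,16) = 4x8
Op 4 fold_down: fold axis h@6; visible region now rows[6,8) x cols[8,16) = 2x8
Op 5 cut(1, 6): punch at orig (7,14); cuts so far [(7, 14)]; region rows[6,8) x cols[8,16) = 2x8
Op 6 cut(1, 4): punch at orig (7,12); cuts so far [(7, 12), (7, 14)]; region rows[6,8) x cols[8,16) = 2x8
Op 7 cut(0, 1): punch at orig (6,9); cuts so far [(6, 9), (7, 12), (7, 14)]; region rows[6,8) x cols[8,16) = 2x8
Op 8 cut(1, 5): punch at orig (7,13); cuts so far [(6, 9), (7, 12), (7, 13), (7, 14)]; region rows[6,8) x cols[8,16) = 2x8
Unfold 1 (reflect across h@6): 8 holes -> [(4, 12), (4, 13), (4, 14), (5, 9), (6, 9), (7, 12), (7, 13), (7, 14)]
Unfold 2 (reflect across h@4): 16 holes -> [(0, 12), (0, 13), (0, 14), (1, 9), (2, 9), (3, 12), (3, 13), (3, 14), (4, 12), (4, 13), (4, 14), (5, 9), (6, 9), (7, 12), (7, 13), (7, 14)]
Unfold 3 (reflect across v@8): 32 holes -> [(0, 1), (0, 2), (0, 3), (0, 12), (0, 13), (0, 14), (1, 6), (1, 9), (2, 6), (2, 9), (3, 1), (3, 2), (3, 3), (3, 12), (3, 13), (3, 14), (4, 1), (4, 2), (4, 3), (4, 12), (4, 13), (4, 14), (5, 6), (5, 9), (6, 6), (6, 9), (7, 1), (7, 2), (7, 3), (7, 12), (7, 13), (7, 14)]
Unfold 4 (reflect across v@16): 64 holes -> [(0, 1), (0, 2), (0, 3), (0, 12), (0, 13), (0, 14), (0, 17), (0, 18), (0, 19), (0, 28), (0, 29), (0, 30), (1, 6), (1, 9), (1, 22), (1, 25), (2, 6), (2, 9), (2, 22), (2, 25), (3, 1), (3, 2), (3, 3), (3, 12), (3, 13), (3, 14), (3, 17), (3, 18), (3, 19), (3, 28), (3, 29), (3, 30), (4, 1), (4, 2), (4, 3), (4, 12), (4, 13), (4, 14), (4, 17), (4, 18), (4, 19), (4, 28), (4, 29), (4, 30), (5, 6), (5, 9), (5, 22), (5, 25), (6, 6), (6, 9), (6, 22), (6, 25), (7, 1), (7, 2), (7, 3), (7, 12), (7, 13), (7, 14), (7, 17), (7, 18), (7, 19), (7, 28), (7, 29), (7, 30)]
Holes: [(0, 1), (0, 2), (0, 3), (0, 12), (0, 13), (0, 14), (0, 17), (0, 18), (0, 19), (0, 28), (0, 29), (0, 30), (1, 6), (1, 9), (1, 22), (1, 25), (2, 6), (2, 9), (2, 22), (2, 25), (3, 1), (3, 2), (3, 3), (3, 12), (3, 13), (3, 14), (3, 17), (3, 18), (3, 19), (3, 28), (3, 29), (3, 30), (4, 1), (4, 2), (4, 3), (4, 12), (4, 13), (4, 14), (4, 17), (4, 18), (4, 19), (4, 28), (4, 29), (4, 30), (5, 6), (5, 9), (5, 22), (5, 25), (6, 6), (6, 9), (6, 22), (6, 25), (7, 1), (7, 2), (7, 3), (7, 12), (7, 13), (7, 14), (7, 17), (7, 18), (7, 19), (7, 28), (7, 29), (7, 30)]

Answer: no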